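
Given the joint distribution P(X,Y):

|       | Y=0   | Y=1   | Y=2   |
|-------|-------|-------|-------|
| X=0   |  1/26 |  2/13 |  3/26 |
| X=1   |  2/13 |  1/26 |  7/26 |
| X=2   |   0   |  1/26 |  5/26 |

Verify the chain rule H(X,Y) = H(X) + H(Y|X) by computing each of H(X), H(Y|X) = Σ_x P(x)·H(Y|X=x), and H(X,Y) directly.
H(X) = 1.5262 bits, H(Y|X) = 1.1736 bits, H(X,Y) = 2.6998 bits

Marginal of X (row sums):
  P(X=0) = 1/26 + 2/13 + 3/26 = 4/13
  P(X=1) = 2/13 + 1/26 + 7/26 = 6/13
  P(X=2) = 0 + 1/26 + 5/26 = 3/13
H(X) = -[(4/13)·log₂(4/13) + (6/13)·log₂(6/13) + (3/13)·log₂(3/13)]
  = 0.52321 + 0.51484 + 0.48819 = 1.5262 bits

H(Y|X) = Σ_x P(x)·H(Y|X=x):
  X=0: P(X=0) = 4/13, P(Y|X=0) = (1/8, 1/2, 3/8) → H(Y|X=0) = 1.40564
  X=1: P(X=1) = 6/13, P(Y|X=1) = (1/3, 1/12, 7/12) → H(Y|X=1) = 1.28067
  X=2: P(X=2) = 3/13, P(Y|X=2) = (0, 1/6, 5/6) → H(Y|X=2) = 0.65002
H(Y|X) = (4/13)·1.40564 + (6/13)·1.28067 + (3/13)·0.65002 = 1.1736 bits

H(X,Y) = -Σ_{x,y} P(x,y) log₂ P(x,y). Per-cell terms -P(x,y)·log₂P(x,y):
  X=0: 0.18079, 0.41545, 0.35948
  X=1: 0.41545, 0.18079, 0.50968
  X=2: 0.00000, 0.18079, 0.45741
  (cells with P = 0 contribute 0)
Sum of the 9 terms: H(X,Y) = 2.6998 bits

Chain rule check:
  H(X) + H(Y|X) = 1.5262 + 1.1736 = 2.6998 bits
  H(X,Y) = 2.6998 bits
✓ Chain rule verified.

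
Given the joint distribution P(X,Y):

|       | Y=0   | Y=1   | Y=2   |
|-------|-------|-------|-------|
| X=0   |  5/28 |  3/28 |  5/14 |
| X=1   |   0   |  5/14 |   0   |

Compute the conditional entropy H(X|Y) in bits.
0.3618 bits

H(X|Y) = H(X,Y) - H(Y)

H(X,Y) = -Σ_{x,y} P(x,y) log₂ P(x,y). Per-cell terms -P(x,y)·log₂P(x,y):
  X=0: 0.44383, 0.34526, 0.53051
  X=1: 0.00000, 0.53051, 0.00000
  (cells with P = 0 contribute 0)
Sum of the 6 terms: H(X,Y) = 1.8501 bits

Marginal of Y (column sums):
  P(Y=0) = 5/28 + 0 = 5/28
  P(Y=1) = 3/28 + 5/14 = 13/28
  P(Y=2) = 5/14 + 0 = 5/14
H(Y) = -[(5/28)·log₂(5/28) + (13/28)·log₂(13/28) + (5/14)·log₂(5/14)]
  = 0.44383 + 0.51392 + 0.53051 = 1.4883 bits

H(X|Y) = H(X,Y) - H(Y) = 1.8501 - 1.4883 = 0.3618 bits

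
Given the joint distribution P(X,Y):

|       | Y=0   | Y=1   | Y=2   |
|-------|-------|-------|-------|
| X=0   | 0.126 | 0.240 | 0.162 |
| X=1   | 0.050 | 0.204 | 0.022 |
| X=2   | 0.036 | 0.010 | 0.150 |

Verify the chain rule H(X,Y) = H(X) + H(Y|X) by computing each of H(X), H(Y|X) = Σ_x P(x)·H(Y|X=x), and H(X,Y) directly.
H(X) = 1.4599 bits, H(Y|X) = 1.2909 bits, H(X,Y) = 2.7508 bits

Marginal of X (row sums):
  P(X=0) = 0.126 + 0.240 + 0.162 = 0.528
  P(X=1) = 0.050 + 0.204 + 0.022 = 0.276
  P(X=2) = 0.036 + 0.010 + 0.150 = 0.196
H(X) = -[0.528·log₂(0.528) + 0.276·log₂(0.276) + 0.196·log₂(0.196)]
  = 0.48649 + 0.51260 + 0.46081 = 1.4599 bits

H(Y|X) = Σ_x P(x)·H(Y|X=x):
  X=0: P(X=0) = 0.528, P(Y|X=0) = (21/88, 5/11, 27/88) → H(Y|X=0) = 1.53332
  X=1: P(X=1) = 0.276, P(Y|X=1) = (25/138, 17/23, 11/138) → H(Y|X=1) = 1.05970
  X=2: P(X=2) = 0.196, P(Y|X=2) = (9/49, 5/98, 75/98) → H(Y|X=2) = 0.96339
H(Y|X) = 0.528·1.53332 + 0.276·1.05970 + 0.196·0.96339 = 1.2909 bits

H(X,Y) = -Σ_{x,y} P(x,y) log₂ P(x,y). Per-cell terms -P(x,y)·log₂P(x,y):
  X=0: 0.37655, 0.49413, 0.42540
  X=1: 0.21610, 0.46785, 0.12114
  X=2: 0.17265, 0.06644, 0.41054
Sum of the 9 terms: H(X,Y) = 2.7508 bits

Chain rule check:
  H(X) + H(Y|X) = 1.4599 + 1.2909 = 2.7508 bits
  H(X,Y) = 2.7508 bits
✓ Chain rule verified.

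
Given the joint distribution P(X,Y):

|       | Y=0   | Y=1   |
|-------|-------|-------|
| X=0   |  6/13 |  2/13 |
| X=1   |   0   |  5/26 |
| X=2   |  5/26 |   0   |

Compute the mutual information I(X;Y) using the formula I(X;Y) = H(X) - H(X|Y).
0.4313 bits

I(X;Y) = H(X) - H(X|Y)

Marginal of X (row sums):
  P(X=0) = 6/13 + 2/13 = 8/13
  P(X=1) = 0 + 5/26 = 5/26
  P(X=2) = 5/26 + 0 = 5/26
H(X) = -[(8/13)·log₂(8/13) + (5/26)·log₂(5/26) + (5/26)·log₂(5/26)]
  = 0.431040 + 0.457406 + 0.457406 = 1.34585 bits

Marginal of Y (column sums):
  P(Y=0) = 6/13 + 0 + 5/26 = 17/26
  P(Y=1) = 2/13 + 5/26 + 0 = 9/26
H(X|Y) = Σ_y P(y)·H(X|Y=y):
  Y=0: P(Y=0) = 17/26, P(X|Y=0) = (12/17, 0, 5/17) → H(X|Y=0) = 0.873981
  Y=1: P(Y=1) = 9/26, P(X|Y=1) = (4/9, 5/9, 0) → H(X|Y=1) = 0.991076
H(X|Y) = (17/26)·0.873981 + (9/26)·0.991076 = 0.91451 bits

I(X;Y) = H(X) - H(X|Y) = 1.34585 - 0.91451 = 0.4313 bits

Cross-check via I(X;Y) = H(X) + H(Y) - H(X,Y): computing H(Y) from the column sums and H(X,Y) from the 6 cells in the same way gives H(Y) = 0.93059 bits and H(X,Y) = 1.84510 bits, so
I(X;Y) = 1.34585 + 0.93059 - 1.84510 = 0.4313 bits ✓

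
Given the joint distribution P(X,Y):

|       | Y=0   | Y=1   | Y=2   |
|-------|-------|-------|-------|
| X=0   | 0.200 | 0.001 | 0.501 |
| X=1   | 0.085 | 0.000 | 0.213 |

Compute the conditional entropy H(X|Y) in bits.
0.8783 bits

H(X|Y) = H(X,Y) - H(Y)

H(X,Y) = -Σ_{x,y} P(x,y) log₂ P(x,y). Per-cell terms -P(x,y)·log₂P(x,y):
  X=0: 0.46439, 0.00997, 0.49956
  X=1: 0.30229, 0.00000, 0.47522
  (cells with P = 0 contribute 0)
Sum of the 6 terms: H(X,Y) = 1.7514 bits

Marginal of Y (column sums):
  P(Y=0) = 0.200 + 0.085 = 0.285
  P(Y=1) = 0.001 + 0.000 = 0.001
  P(Y=2) = 0.501 + 0.213 = 0.714
H(Y) = -[0.285·log₂(0.285) + 0.001·log₂(0.001) + 0.714·log₂(0.714)]
  = 0.51613 + 0.00997 + 0.34701 = 0.8731 bits

H(X|Y) = H(X,Y) - H(Y) = 1.7514 - 0.8731 = 0.8783 bits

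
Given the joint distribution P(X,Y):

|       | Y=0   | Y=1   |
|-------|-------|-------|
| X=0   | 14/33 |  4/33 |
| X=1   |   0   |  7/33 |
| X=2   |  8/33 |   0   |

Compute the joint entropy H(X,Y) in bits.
1.8640 bits

H(X,Y) = -Σ_{x,y} P(x,y) log₂ P(x,y). Per-cell terms -P(x,y)·log₂P(x,y):
  X=0: 0.524805, 0.369017
  X=1: 0.000000, 0.474523
  X=2: 0.495611, 0.000000
  (cells with P = 0 contribute 0)
Sum of the 6 terms: H(X,Y) = 1.8640 bits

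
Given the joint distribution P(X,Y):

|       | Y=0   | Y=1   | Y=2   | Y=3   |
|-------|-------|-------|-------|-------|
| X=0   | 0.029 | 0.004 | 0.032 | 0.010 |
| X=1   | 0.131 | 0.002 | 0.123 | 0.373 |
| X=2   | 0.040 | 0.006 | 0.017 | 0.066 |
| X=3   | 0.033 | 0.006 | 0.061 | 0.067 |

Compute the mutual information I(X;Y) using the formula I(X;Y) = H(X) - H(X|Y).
0.0767 bits

I(X;Y) = H(X) - H(X|Y)

Marginal of X (row sums):
  P(X=0) = 0.029 + 0.004 + 0.032 + 0.010 = 0.075
  P(X=1) = 0.131 + 0.002 + 0.123 + 0.373 = 0.629
  P(X=2) = 0.040 + 0.006 + 0.017 + 0.066 = 0.129
  P(X=3) = 0.033 + 0.006 + 0.061 + 0.067 = 0.167
H(X) = -[0.075·log₂(0.075) + 0.629·log₂(0.629) + 0.129·log₂(0.129) + 0.167·log₂(0.167)]
  = 0.2803 + 0.4207 + 0.3811 + 0.4312 = 1.5133 bits

Marginal of Y (column sums):
  P(Y=0) = 0.029 + 0.131 + 0.040 + 0.033 = 0.233
  P(Y=1) = 0.004 + 0.002 + 0.006 + 0.006 = 0.018
  P(Y=2) = 0.032 + 0.123 + 0.017 + 0.061 = 0.233
  P(Y=3) = 0.010 + 0.373 + 0.066 + 0.067 = 0.516
H(X|Y) = Σ_y P(y)·H(X|Y=y):
  Y=0: P(Y=0) = 0.233, P(X|Y=0) = (29/233, 131/233, 40/233, 33/233) → H(X|Y=0) = 1.6771
  Y=1: P(Y=1) = 0.018, P(X|Y=1) = (2/9, 1/9, 1/3, 1/3) → H(X|Y=1) = 1.8911
  Y=2: P(Y=2) = 0.233, P(X|Y=2) = (32/233, 123/233, 17/233, 61/233) → H(X|Y=2) = 1.6616
  Y=3: P(Y=3) = 0.516, P(X|Y=3) = (5/258, 373/516, 11/86, 67/516) → H(X|Y=3) = 1.2106
H(X|Y) = 0.233·1.6771 + 0.018·1.8911 + 0.233·1.6616 + 0.516·1.2106 = 1.4366 bits

I(X;Y) = H(X) - H(X|Y) = 1.5133 - 1.4366 = 0.0767 bits

Cross-check via I(X;Y) = H(X) + H(Y) - H(X,Y): computing H(Y) from the column sums and H(X,Y) from the 16 cells in the same way gives H(Y) = 1.5762 bits and H(X,Y) = 3.0128 bits, so
I(X;Y) = 1.5133 + 1.5762 - 3.0128 = 0.0767 bits ✓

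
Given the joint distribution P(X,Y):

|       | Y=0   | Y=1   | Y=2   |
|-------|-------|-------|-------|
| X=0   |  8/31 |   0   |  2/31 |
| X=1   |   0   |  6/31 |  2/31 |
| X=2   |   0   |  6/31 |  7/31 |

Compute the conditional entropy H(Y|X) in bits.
0.8598 bits

H(Y|X) = H(X,Y) - H(X)

H(X,Y) = -Σ_{x,y} P(x,y) log₂ P(x,y). Per-cell terms -P(x,y)·log₂P(x,y):
  X=0: 0.50431, 0.00000, 0.25511
  X=1: 0.00000, 0.45856, 0.25511
  X=2: 0.00000, 0.45856, 0.48477
  (cells with P = 0 contribute 0)
Sum of the 9 terms: H(X,Y) = 2.4164 bits

Marginal of X (row sums):
  P(X=0) = 8/31 + 0 + 2/31 = 10/31
  P(X=1) = 0 + 6/31 + 2/31 = 8/31
  P(X=2) = 0 + 6/31 + 7/31 = 13/31
H(X) = -[(10/31)·log₂(10/31) + (8/31)·log₂(8/31) + (13/31)·log₂(13/31)]
  = 0.52654 + 0.50431 + 0.52577 = 1.5566 bits

H(Y|X) = H(X,Y) - H(X) = 2.4164 - 1.5566 = 0.8598 bits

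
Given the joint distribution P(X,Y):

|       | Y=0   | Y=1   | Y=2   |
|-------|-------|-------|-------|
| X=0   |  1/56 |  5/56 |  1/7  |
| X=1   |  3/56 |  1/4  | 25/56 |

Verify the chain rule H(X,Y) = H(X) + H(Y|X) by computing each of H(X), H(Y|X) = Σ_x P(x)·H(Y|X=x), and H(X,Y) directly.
H(X) = 0.8113 bits, H(Y|X) = 1.2503 bits, H(X,Y) = 2.0616 bits

Marginal of X (row sums):
  P(X=0) = 1/56 + 5/56 + 1/7 = 1/4
  P(X=1) = 3/56 + 1/4 + 25/56 = 3/4
H(X) = -[(1/4)·log₂(1/4) + (3/4)·log₂(3/4)]
  = 0.5000 + 0.3113 = 0.8113 bits

H(Y|X) = Σ_x P(x)·H(Y|X=x):
  X=0: P(X=0) = 1/4, P(Y|X=0) = (1/14, 5/14, 4/7) → H(Y|X=0) = 1.2638
  X=1: P(X=1) = 3/4, P(Y|X=1) = (1/14, 1/3, 25/42) → H(Y|X=1) = 1.2458
H(Y|X) = (1/4)·1.2638 + (3/4)·1.2458 = 1.2503 bits

H(X,Y) = -Σ_{x,y} P(x,y) log₂ P(x,y). Per-cell terms -P(x,y)·log₂P(x,y):
  X=0: 0.1037, 0.3112, 0.4011
  X=1: 0.2262, 0.5000, 0.5194
Sum of the 6 terms: H(X,Y) = 2.0616 bits

Chain rule check:
  H(X) + H(Y|X) = 0.8113 + 1.2503 = 2.0616 bits
  H(X,Y) = 2.0616 bits
✓ Chain rule verified.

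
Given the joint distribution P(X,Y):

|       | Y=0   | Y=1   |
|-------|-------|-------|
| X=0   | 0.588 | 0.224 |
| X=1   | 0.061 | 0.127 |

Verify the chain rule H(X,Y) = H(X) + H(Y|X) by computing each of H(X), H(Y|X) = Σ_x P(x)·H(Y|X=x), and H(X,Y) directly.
H(X) = 0.6973 bits, H(Y|X) = 0.8609 bits, H(X,Y) = 1.5582 bits

Marginal of X (row sums):
  P(X=0) = 0.588 + 0.224 = 0.812
  P(X=1) = 0.061 + 0.127 = 0.188
H(X) = -[0.812·log₂(0.812) + 0.188·log₂(0.188)]
  = 0.24396 + 0.45330 = 0.6973 bits

H(Y|X) = Σ_x P(x)·H(Y|X=x):
  X=0: P(X=0) = 0.812, P(Y|X=0) = (21/29, 8/29) → H(Y|X=0) = 0.84975
  X=1: P(X=1) = 0.188, P(Y|X=1) = (61/188, 127/188) → H(Y|X=1) = 0.90917
H(Y|X) = 0.812·0.84975 + 0.188·0.90917 = 0.8609 bits

H(X,Y) = -Σ_{x,y} P(x,y) log₂ P(x,y). Per-cell terms -P(x,y)·log₂P(x,y):
  X=0: 0.45047, 0.48349
  X=1: 0.24614, 0.37809
Sum of the 4 terms: H(X,Y) = 1.5582 bits

Chain rule check:
  H(X) + H(Y|X) = 0.6973 + 0.8609 = 1.5582 bits
  H(X,Y) = 1.5582 bits
✓ Chain rule verified.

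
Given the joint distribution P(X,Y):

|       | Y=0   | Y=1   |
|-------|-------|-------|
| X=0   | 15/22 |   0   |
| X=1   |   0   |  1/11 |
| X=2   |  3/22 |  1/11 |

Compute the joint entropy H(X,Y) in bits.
1.3977 bits

H(X,Y) = -Σ_{x,y} P(x,y) log₂ P(x,y). Per-cell terms -P(x,y)·log₂P(x,y):
  X=0: 0.3767, 0.0000
  X=1: 0.0000, 0.3145
  X=2: 0.3920, 0.3145
  (cells with P = 0 contribute 0)
Sum of the 6 terms: H(X,Y) = 1.3977 bits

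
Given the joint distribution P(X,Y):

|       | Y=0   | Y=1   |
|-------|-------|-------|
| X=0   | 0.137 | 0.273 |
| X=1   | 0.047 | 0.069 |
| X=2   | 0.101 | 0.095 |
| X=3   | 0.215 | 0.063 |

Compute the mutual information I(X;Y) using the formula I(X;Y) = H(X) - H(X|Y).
0.0997 bits

I(X;Y) = H(X) - H(X|Y)

Marginal of X (row sums):
  P(X=0) = 0.137 + 0.273 = 0.410
  P(X=1) = 0.047 + 0.069 = 0.116
  P(X=2) = 0.101 + 0.095 = 0.196
  P(X=3) = 0.215 + 0.063 = 0.278
H(X) = -[0.410·log₂(0.410) + 0.116·log₂(0.116) + 0.196·log₂(0.196) + 0.278·log₂(0.278)]
  = 0.52738 + 0.36051 + 0.46081 + 0.51342 = 1.8621 bits

Marginal of Y (column sums):
  P(Y=0) = 0.137 + 0.047 + 0.101 + 0.215 = 0.500
  P(Y=1) = 0.273 + 0.069 + 0.095 + 0.063 = 0.500
H(X|Y) = Σ_y P(y)·H(X|Y=y):
  Y=0: P(Y=0) = 0.500, P(X|Y=0) = (137/500, 47/500, 101/500, 43/100) → H(X|Y=0) = 1.82211
  Y=1: P(Y=1) = 0.500, P(X|Y=1) = (273/500, 69/500, 19/100, 63/500) → H(X|Y=1) = 1.70275
H(X|Y) = 0.500·1.82211 + 0.500·1.70275 = 1.7624 bits

I(X;Y) = H(X) - H(X|Y) = 1.8621 - 1.7624 = 0.0997 bits

Cross-check via I(X;Y) = H(X) + H(Y) - H(X,Y): computing H(Y) from the column sums and H(X,Y) from the 8 cells in the same way gives H(Y) = 1.0000 bits and H(X,Y) = 2.7624 bits, so
I(X;Y) = 1.8621 + 1.0000 - 2.7624 = 0.0997 bits ✓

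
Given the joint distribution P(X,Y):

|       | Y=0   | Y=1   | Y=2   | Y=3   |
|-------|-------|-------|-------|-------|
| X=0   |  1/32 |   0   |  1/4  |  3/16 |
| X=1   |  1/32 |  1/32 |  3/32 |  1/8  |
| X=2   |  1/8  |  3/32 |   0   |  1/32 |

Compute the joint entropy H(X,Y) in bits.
2.9681 bits

H(X,Y) = -Σ_{x,y} P(x,y) log₂ P(x,y). Per-cell terms -P(x,y)·log₂P(x,y):
  X=0: 0.15625, 0.00000, 0.50000, 0.45282
  X=1: 0.15625, 0.15625, 0.32016, 0.37500
  X=2: 0.37500, 0.32016, 0.00000, 0.15625
  (cells with P = 0 contribute 0)
Sum of the 12 terms: H(X,Y) = 2.9681 bits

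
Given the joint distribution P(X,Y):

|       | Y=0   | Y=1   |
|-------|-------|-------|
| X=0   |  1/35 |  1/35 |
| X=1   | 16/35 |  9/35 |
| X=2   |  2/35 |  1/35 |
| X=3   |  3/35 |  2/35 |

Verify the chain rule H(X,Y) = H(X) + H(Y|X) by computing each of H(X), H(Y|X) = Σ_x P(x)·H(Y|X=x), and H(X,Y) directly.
H(X) = 1.2875 bits, H(Y|X) = 0.9479 bits, H(X,Y) = 2.2354 bits

Marginal of X (row sums):
  P(X=0) = 1/35 + 1/35 = 2/35
  P(X=1) = 16/35 + 9/35 = 5/7
  P(X=2) = 2/35 + 1/35 = 3/35
  P(X=3) = 3/35 + 2/35 = 1/7
H(X) = -[(2/35)·log₂(2/35) + (5/7)·log₂(5/7) + (3/35)·log₂(3/35) + (1/7)·log₂(1/7)]
  = 0.23596 + 0.34673 + 0.30380 + 0.40105 = 1.2875 bits

H(Y|X) = Σ_x P(x)·H(Y|X=x):
  X=0: P(X=0) = 2/35, P(Y|X=0) = (1/2, 1/2) → H(Y|X=0) = 1.00000
  X=1: P(X=1) = 5/7, P(Y|X=1) = (16/25, 9/25) → H(Y|X=1) = 0.94268
  X=2: P(X=2) = 3/35, P(Y|X=2) = (2/3, 1/3) → H(Y|X=2) = 0.91830
  X=3: P(X=3) = 1/7, P(Y|X=3) = (3/5, 2/5) → H(Y|X=3) = 0.97095
H(Y|X) = (2/35)·1.00000 + (5/7)·0.94268 + (3/35)·0.91830 + (1/7)·0.97095 = 0.9479 bits

H(X,Y) = -Σ_{x,y} P(x,y) log₂ P(x,y). Per-cell terms -P(x,y)·log₂P(x,y):
  X=0: 0.14655, 0.14655
  X=1: 0.51624, 0.50383
  X=2: 0.23596, 0.14655
  X=3: 0.30380, 0.23596
Sum of the 8 terms: H(X,Y) = 2.2354 bits

Chain rule check:
  H(X) + H(Y|X) = 1.2875 + 0.9479 = 2.2354 bits
  H(X,Y) = 2.2354 bits
✓ Chain rule verified.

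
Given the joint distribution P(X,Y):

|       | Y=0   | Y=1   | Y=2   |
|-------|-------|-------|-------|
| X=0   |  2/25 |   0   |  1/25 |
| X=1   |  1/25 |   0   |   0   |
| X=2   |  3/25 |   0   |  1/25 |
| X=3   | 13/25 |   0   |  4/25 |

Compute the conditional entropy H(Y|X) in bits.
0.7752 bits

H(Y|X) = H(X,Y) - H(X)

H(X,Y) = -Σ_{x,y} P(x,y) log₂ P(x,y). Per-cell terms -P(x,y)·log₂P(x,y):
  X=0: 0.29151, 0.00000, 0.18575
  X=1: 0.18575, 0.00000, 0.00000
  X=2: 0.36707, 0.00000, 0.18575
  X=3: 0.49058, 0.00000, 0.42302
  (cells with P = 0 contribute 0)
Sum of the 12 terms: H(X,Y) = 2.1294 bits

Marginal of X (row sums):
  P(X=0) = 2/25 + 0 + 1/25 = 3/25
  P(X=1) = 1/25 + 0 + 0 = 1/25
  P(X=2) = 3/25 + 0 + 1/25 = 4/25
  P(X=3) = 13/25 + 0 + 4/25 = 17/25
H(X) = -[(3/25)·log₂(3/25) + (1/25)·log₂(1/25) + (4/25)·log₂(4/25) + (17/25)·log₂(17/25)]
  = 0.36707 + 0.18575 + 0.42302 + 0.37835 = 1.3542 bits

H(Y|X) = H(X,Y) - H(X) = 2.1294 - 1.3542 = 0.7752 bits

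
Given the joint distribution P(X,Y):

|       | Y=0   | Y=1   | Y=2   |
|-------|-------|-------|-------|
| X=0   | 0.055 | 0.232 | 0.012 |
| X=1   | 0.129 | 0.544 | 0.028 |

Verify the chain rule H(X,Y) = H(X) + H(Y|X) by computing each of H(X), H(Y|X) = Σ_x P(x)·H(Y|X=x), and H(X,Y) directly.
H(X) = 0.8801 bits, H(Y|X) = 0.9190 bits, H(X,Y) = 1.7991 bits

Marginal of X (row sums):
  P(X=0) = 0.055 + 0.232 + 0.012 = 0.299
  P(X=1) = 0.129 + 0.544 + 0.028 = 0.701
H(X) = -[0.299·log₂(0.299) + 0.701·log₂(0.701)]
  = 0.52079 + 0.35927 = 0.8801 bits

H(Y|X) = Σ_x P(x)·H(Y|X=x):
  X=0: P(X=0) = 0.299, P(Y|X=0) = (55/299, 232/299, 12/299) → H(Y|X=0) = 0.91950
  X=1: P(X=1) = 0.701, P(Y|X=1) = (129/701, 544/701, 28/701) → H(Y|X=1) = 0.91884
H(Y|X) = 0.299·0.91950 + 0.701·0.91884 = 0.9190 bits

H(X,Y) = -Σ_{x,y} P(x,y) log₂ P(x,y). Per-cell terms -P(x,y)·log₂P(x,y):
  X=0: 0.23014, 0.48901, 0.07657
  X=1: 0.38114, 0.47781, 0.14444
Sum of the 6 terms: H(X,Y) = 1.7991 bits

Chain rule check:
  H(X) + H(Y|X) = 0.8801 + 0.9190 = 1.7991 bits
  H(X,Y) = 1.7991 bits
✓ Chain rule verified.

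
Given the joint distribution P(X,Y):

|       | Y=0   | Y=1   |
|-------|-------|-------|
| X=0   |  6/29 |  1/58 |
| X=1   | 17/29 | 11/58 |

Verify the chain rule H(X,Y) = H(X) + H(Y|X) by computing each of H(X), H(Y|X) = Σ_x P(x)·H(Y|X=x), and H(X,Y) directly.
H(X) = 0.7677 bits, H(Y|X) = 0.7102 bits, H(X,Y) = 1.4779 bits

Marginal of X (row sums):
  P(X=0) = 6/29 + 1/58 = 13/58
  P(X=1) = 17/29 + 11/58 = 45/58
H(X) = -[(13/58)·log₂(13/58) + (45/58)·log₂(45/58)]
  = 0.4836 + 0.2841 = 0.7677 bits

H(Y|X) = Σ_x P(x)·H(Y|X=x):
  X=0: P(X=0) = 13/58, P(Y|X=0) = (12/13, 1/13) → H(Y|X=0) = 0.3912
  X=1: P(X=1) = 45/58, P(Y|X=1) = (34/45, 11/45) → H(Y|X=1) = 0.8024
H(Y|X) = (13/58)·0.3912 + (45/58)·0.8024 = 0.7102 bits

H(X,Y) = -Σ_{x,y} P(x,y) log₂ P(x,y). Per-cell terms -P(x,y)·log₂P(x,y):
  X=0: 0.4703, 0.1010
  X=1: 0.4517, 0.4549
Sum of the 4 terms: H(X,Y) = 1.4779 bits

Chain rule check:
  H(X) + H(Y|X) = 0.7677 + 0.7102 = 1.4779 bits
  H(X,Y) = 1.4779 bits
✓ Chain rule verified.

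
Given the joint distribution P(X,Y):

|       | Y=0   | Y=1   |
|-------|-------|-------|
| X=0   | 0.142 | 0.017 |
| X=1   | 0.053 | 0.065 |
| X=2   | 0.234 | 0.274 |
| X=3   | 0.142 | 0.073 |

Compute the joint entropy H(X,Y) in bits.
2.6584 bits

H(X,Y) = -Σ_{x,y} P(x,y) log₂ P(x,y). Per-cell terms -P(x,y)·log₂P(x,y):
  X=0: 0.39988, 0.09993
  X=1: 0.22461, 0.25632
  X=2: 0.49033, 0.51176
  X=3: 0.39988, 0.27565
Sum of the 8 terms: H(X,Y) = 2.6584 bits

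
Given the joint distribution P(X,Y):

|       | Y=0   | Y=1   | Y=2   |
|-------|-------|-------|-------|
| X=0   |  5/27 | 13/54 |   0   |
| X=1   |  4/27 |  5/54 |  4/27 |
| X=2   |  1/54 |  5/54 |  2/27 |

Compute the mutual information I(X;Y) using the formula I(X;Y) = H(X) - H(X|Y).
0.2599 bits

I(X;Y) = H(X) - H(X|Y)

Marginal of X (row sums):
  P(X=0) = 5/27 + 13/54 + 0 = 23/54
  P(X=1) = 4/27 + 5/54 + 4/27 = 7/18
  P(X=2) = 1/54 + 5/54 + 2/27 = 5/27
H(X) = -[(23/54)·log₂(23/54) + (7/18)·log₂(7/18) + (5/27)·log₂(5/27)]
  = 0.52445 + 0.52989 + 0.45055 = 1.50489 bits

Marginal of Y (column sums):
  P(Y=0) = 5/27 + 4/27 + 1/54 = 19/54
  P(Y=1) = 13/54 + 5/54 + 5/54 = 23/54
  P(Y=2) = 0 + 4/27 + 2/27 = 2/9
H(X|Y) = Σ_y P(y)·H(X|Y=y):
  Y=0: P(Y=0) = 19/54, P(X|Y=0) = (10/19, 8/19, 1/19) → H(X|Y=0) = 1.23639
  Y=1: P(Y=1) = 23/54, P(X|Y=1) = (13/23, 5/23, 5/23) → H(X|Y=1) = 1.42248
  Y=2: P(Y=2) = 2/9, P(X|Y=2) = (0, 2/3, 1/3) → H(X|Y=2) = 0.91830
H(X|Y) = (19/54)·1.23639 + (23/54)·1.42248 + (2/9)·0.91830 = 1.24496 bits

I(X;Y) = H(X) - H(X|Y) = 1.50489 - 1.24496 = 0.2599 bits

Cross-check via I(X;Y) = H(X) + H(Y) - H(X,Y): computing H(Y) from the column sums and H(X,Y) from the 9 cells in the same way gives H(Y) = 1.53689 bits and H(X,Y) = 2.78185 bits, so
I(X;Y) = 1.50489 + 1.53689 - 2.78185 = 0.2599 bits ✓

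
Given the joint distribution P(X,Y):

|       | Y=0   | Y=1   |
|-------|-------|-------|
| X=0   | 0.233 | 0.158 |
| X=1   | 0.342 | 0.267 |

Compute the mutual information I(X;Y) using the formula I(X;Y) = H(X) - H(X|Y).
0.0008 bits

I(X;Y) = H(X) - H(X|Y)

Marginal of X (row sums):
  P(X=0) = 0.233 + 0.158 = 0.391
  P(X=1) = 0.342 + 0.267 = 0.609
H(X) = -[0.391·log₂(0.391) + 0.609·log₂(0.609)]
  = 0.5297 + 0.4357 = 0.9654 bits

Marginal of Y (column sums):
  P(Y=0) = 0.233 + 0.342 = 0.575
  P(Y=1) = 0.158 + 0.267 = 0.425
H(X|Y) = Σ_y P(y)·H(X|Y=y):
  Y=0: P(Y=0) = 0.575, P(X|Y=0) = (233/575, 342/575) → H(X|Y=0) = 0.9739
  Y=1: P(Y=1) = 0.425, P(X|Y=1) = (158/425, 267/425) → H(X|Y=1) = 0.9520
H(X|Y) = 0.575·0.9739 + 0.425·0.9520 = 0.9646 bits

I(X;Y) = H(X) - H(X|Y) = 0.9654 - 0.9646 = 0.0008 bits

Cross-check via I(X;Y) = H(X) + H(Y) - H(X,Y): computing H(Y) from the column sums and H(X,Y) from the 4 cells in the same way gives H(Y) = 0.9837 bits and H(X,Y) = 1.9483 bits, so
I(X;Y) = 0.9654 + 0.9837 - 1.9483 = 0.0008 bits ✓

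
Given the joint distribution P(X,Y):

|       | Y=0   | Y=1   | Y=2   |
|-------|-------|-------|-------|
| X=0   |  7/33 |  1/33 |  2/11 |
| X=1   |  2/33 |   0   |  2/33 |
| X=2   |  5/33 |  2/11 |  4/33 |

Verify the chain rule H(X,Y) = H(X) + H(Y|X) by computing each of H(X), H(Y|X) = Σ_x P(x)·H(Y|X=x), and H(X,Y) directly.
H(X) = 1.4109 bits, H(Y|X) = 1.3826 bits, H(X,Y) = 2.7935 bits

Marginal of X (row sums):
  P(X=0) = 7/33 + 1/33 + 2/11 = 14/33
  P(X=1) = 2/33 + 0 + 2/33 = 4/33
  P(X=2) = 5/33 + 2/11 + 4/33 = 5/11
H(X) = -[(14/33)·log₂(14/33) + (4/33)·log₂(4/33) + (5/11)·log₂(5/11)]
  = 0.524805 + 0.369017 + 0.517047 = 1.4109 bits

H(Y|X) = Σ_x P(x)·H(Y|X=x):
  X=0: P(X=0) = 14/33, P(Y|X=0) = (1/2, 1/14, 3/7) → H(Y|X=0) = 1.295836
  X=1: P(X=1) = 4/33, P(Y|X=1) = (1/2, 0, 1/2) → H(Y|X=1) = 1.000000
  X=2: P(X=2) = 5/11, P(Y|X=2) = (1/3, 2/5, 4/15) → H(Y|X=2) = 1.565596
H(Y|X) = (14/33)·1.295836 + (4/33)·1.000000 + (5/11)·1.565596 = 1.3826 bits

H(X,Y) = -Σ_{x,y} P(x,y) log₂ P(x,y). Per-cell terms -P(x,y)·log₂P(x,y):
  X=0: 0.474523, 0.152860, 0.447169
  X=1: 0.245115, 0.000000, 0.245115
  X=2: 0.412495, 0.447169, 0.369017
  (cells with P = 0 contribute 0)
Sum of the 9 terms: H(X,Y) = 2.7935 bits

Chain rule check:
  H(X) + H(Y|X) = 1.4109 + 1.3826 = 2.7935 bits
  H(X,Y) = 2.7935 bits
✓ Chain rule verified.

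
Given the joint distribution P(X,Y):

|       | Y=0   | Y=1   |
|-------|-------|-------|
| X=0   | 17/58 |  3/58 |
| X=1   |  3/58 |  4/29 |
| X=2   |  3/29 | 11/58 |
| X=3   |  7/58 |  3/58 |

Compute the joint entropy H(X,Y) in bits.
2.7379 bits

H(X,Y) = -Σ_{x,y} P(x,y) log₂ P(x,y). Per-cell terms -P(x,y)·log₂P(x,y):
  X=0: 0.51894, 0.22102
  X=1: 0.22102, 0.39420
  X=2: 0.33859, 0.45490
  X=3: 0.36818, 0.22102
Sum of the 8 terms: H(X,Y) = 2.7379 bits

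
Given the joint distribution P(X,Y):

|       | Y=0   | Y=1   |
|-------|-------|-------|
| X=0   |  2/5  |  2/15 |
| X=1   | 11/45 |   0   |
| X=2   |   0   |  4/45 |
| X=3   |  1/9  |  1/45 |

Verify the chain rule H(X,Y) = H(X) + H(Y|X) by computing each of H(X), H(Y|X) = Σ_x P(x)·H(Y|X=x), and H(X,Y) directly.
H(X) = 1.6785 bits, H(Y|X) = 0.5194 bits, H(X,Y) = 2.1978 bits

Marginal of X (row sums):
  P(X=0) = 2/5 + 2/15 = 8/15
  P(X=1) = 11/45 + 0 = 11/45
  P(X=2) = 0 + 4/45 = 4/45
  P(X=3) = 1/9 + 1/45 = 2/15
H(X) = -[(8/15)·log₂(8/15) + (11/45)·log₂(11/45) + (4/45)·log₂(4/45) + (2/15)·log₂(2/15)]
  = 0.4837 + 0.4968 + 0.3104 + 0.3876 = 1.6785 bits

H(Y|X) = Σ_x P(x)·H(Y|X=x):
  X=0: P(X=0) = 8/15, P(Y|X=0) = (3/4, 1/4) → H(Y|X=0) = 0.8113
  X=1: P(X=1) = 11/45, P(Y|X=1) = (1, 0) → H(Y|X=1) = 0.0000
  X=2: P(X=2) = 4/45, P(Y|X=2) = (0, 1) → H(Y|X=2) = 0.0000
  X=3: P(X=3) = 2/15, P(Y|X=3) = (5/6, 1/6) → H(Y|X=3) = 0.6500
H(Y|X) = (8/15)·0.8113 + (11/45)·0.0000 + (4/45)·0.0000 + (2/15)·0.6500 = 0.5194 bits

H(X,Y) = -Σ_{x,y} P(x,y) log₂ P(x,y). Per-cell terms -P(x,y)·log₂P(x,y):
  X=0: 0.5288, 0.3876
  X=1: 0.4968, 0.0000
  X=2: 0.0000, 0.3104
  X=3: 0.3522, 0.1220
  (cells with P = 0 contribute 0)
Sum of the 8 terms: H(X,Y) = 2.1978 bits

Chain rule check:
  H(X) + H(Y|X) = 1.6785 + 0.5194 = 2.1979 bits
  H(X,Y) = 2.1978 bits
✓ Chain rule verified (Δ = 0.0001 is 4-dp rounding noise: each of the three values was rounded independently).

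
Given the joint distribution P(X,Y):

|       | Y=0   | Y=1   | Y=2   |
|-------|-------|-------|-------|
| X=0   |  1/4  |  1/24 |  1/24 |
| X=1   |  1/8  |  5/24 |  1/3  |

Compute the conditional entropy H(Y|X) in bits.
1.3386 bits

H(Y|X) = H(X,Y) - H(X)

H(X,Y) = -Σ_{x,y} P(x,y) log₂ P(x,y). Per-cell terms -P(x,y)·log₂P(x,y):
  X=0: 0.50000, 0.19104, 0.19104
  X=1: 0.37500, 0.47147, 0.52832
Sum of the 6 terms: H(X,Y) = 2.2569 bits

Marginal of X (row sums):
  P(X=0) = 1/4 + 1/24 + 1/24 = 1/3
  P(X=1) = 1/8 + 5/24 + 1/3 = 2/3
H(X) = -[(1/3)·log₂(1/3) + (2/3)·log₂(2/3)]
  = 0.52832 + 0.38998 = 0.9183 bits

H(Y|X) = H(X,Y) - H(X) = 2.2569 - 0.9183 = 1.3386 bits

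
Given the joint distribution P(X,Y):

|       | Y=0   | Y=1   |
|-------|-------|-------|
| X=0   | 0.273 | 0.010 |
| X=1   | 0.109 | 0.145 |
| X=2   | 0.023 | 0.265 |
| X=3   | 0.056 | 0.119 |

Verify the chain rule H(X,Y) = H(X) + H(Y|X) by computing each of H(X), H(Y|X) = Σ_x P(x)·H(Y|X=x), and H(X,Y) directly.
H(X) = 1.9748 bits, H(Y|X) = 0.5867 bits, H(X,Y) = 2.5615 bits

Marginal of X (row sums):
  P(X=0) = 0.273 + 0.010 = 0.283
  P(X=1) = 0.109 + 0.145 = 0.254
  P(X=2) = 0.023 + 0.265 = 0.288
  P(X=3) = 0.056 + 0.119 = 0.175
H(X) = -[0.283·log₂(0.283) + 0.254·log₂(0.254) + 0.288·log₂(0.288) + 0.175·log₂(0.175)]
  = 0.51538 + 0.50218 + 0.51721 + 0.44005 = 1.9748 bits

H(Y|X) = Σ_x P(x)·H(Y|X=x):
  X=0: P(X=0) = 0.283, P(Y|X=0) = (273/283, 10/283) → H(Y|X=0) = 0.22048
  X=1: P(X=1) = 0.254, P(Y|X=1) = (109/254, 145/254) → H(Y|X=1) = 0.98546
  X=2: P(X=2) = 0.288, P(Y|X=2) = (23/288, 265/288) → H(Y|X=2) = 0.40169
  X=3: P(X=3) = 0.175, P(Y|X=3) = (8/25, 17/25) → H(Y|X=3) = 0.90438
H(Y|X) = 0.283·0.22048 + 0.254·0.98546 + 0.288·0.40169 + 0.175·0.90438 = 0.5867 bits

H(X,Y) = -Σ_{x,y} P(x,y) log₂ P(x,y). Per-cell terms -P(x,y)·log₂P(x,y):
  X=0: 0.51134, 0.06644
  X=1: 0.34854, 0.40395
  X=2: 0.12517, 0.50772
  X=3: 0.23287, 0.36545
Sum of the 8 terms: H(X,Y) = 2.5615 bits

Chain rule check:
  H(X) + H(Y|X) = 1.9748 + 0.5867 = 2.5615 bits
  H(X,Y) = 2.5615 bits
✓ Chain rule verified.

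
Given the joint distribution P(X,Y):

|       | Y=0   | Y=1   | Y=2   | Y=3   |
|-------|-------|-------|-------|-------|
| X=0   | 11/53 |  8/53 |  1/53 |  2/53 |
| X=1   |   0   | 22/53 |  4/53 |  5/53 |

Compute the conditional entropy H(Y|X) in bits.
1.3192 bits

H(Y|X) = H(X,Y) - H(X)

H(X,Y) = -Σ_{x,y} P(x,y) log₂ P(x,y). Per-cell terms -P(x,y)·log₂P(x,y):
  X=0: 0.4708, 0.4118, 0.1081, 0.1784
  X=1: 0.0000, 0.5265, 0.2814, 0.3213
  (cells with P = 0 contribute 0)
Sum of the 8 terms: H(X,Y) = 2.2983 bits

Marginal of X (row sums):
  P(X=0) = 11/53 + 8/53 + 1/53 + 2/53 = 22/53
  P(X=1) = 0 + 22/53 + 4/53 + 5/53 = 31/53
H(X) = -[(22/53)·log₂(22/53) + (31/53)·log₂(31/53)]
  = 0.5265 + 0.4526 = 0.9791 bits

H(Y|X) = H(X,Y) - H(X) = 2.2983 - 0.9791 = 1.3192 bits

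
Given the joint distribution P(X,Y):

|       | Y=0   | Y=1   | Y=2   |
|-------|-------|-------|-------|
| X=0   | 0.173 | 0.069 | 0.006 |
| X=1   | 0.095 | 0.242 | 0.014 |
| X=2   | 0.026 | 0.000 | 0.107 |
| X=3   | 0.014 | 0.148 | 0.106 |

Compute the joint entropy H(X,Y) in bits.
2.9718 bits

H(X,Y) = -Σ_{x,y} P(x,y) log₂ P(x,y). Per-cell terms -P(x,y)·log₂P(x,y):
  X=0: 0.4379, 0.2662, 0.0443
  X=1: 0.3226, 0.4954, 0.0862
  X=2: 0.1369, 0.0000, 0.3450
  X=3: 0.0862, 0.4079, 0.3432
  (cells with P = 0 contribute 0)
Sum of the 12 terms: H(X,Y) = 2.9718 bits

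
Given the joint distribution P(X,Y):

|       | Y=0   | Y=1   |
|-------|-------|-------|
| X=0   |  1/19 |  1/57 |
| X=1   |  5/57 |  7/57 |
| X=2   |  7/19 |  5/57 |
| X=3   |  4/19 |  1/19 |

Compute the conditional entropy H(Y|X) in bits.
0.7754 bits

H(Y|X) = H(X,Y) - H(X)

H(X,Y) = -Σ_{x,y} P(x,y) log₂ P(x,y). Per-cell terms -P(x,y)·log₂P(x,y):
  X=0: 0.2236, 0.1023
  X=1: 0.3080, 0.3716
  X=2: 0.5307, 0.3080
  X=3: 0.4732, 0.2236
Sum of the 8 terms: H(X,Y) = 2.5410 bits

Marginal of X (row sums):
  P(X=0) = 1/19 + 1/57 = 4/57
  P(X=1) = 5/57 + 7/57 = 4/19
  P(X=2) = 7/19 + 5/57 = 26/57
  P(X=3) = 4/19 + 1/19 = 5/19
H(X) = -[(4/57)·log₂(4/57) + (4/19)·log₂(4/19) + (26/57)·log₂(26/57) + (5/19)·log₂(5/19)]
  = 0.2690 + 0.4732 + 0.5166 + 0.5068 = 1.7656 bits

H(Y|X) = H(X,Y) - H(X) = 2.5410 - 1.7656 = 0.7754 bits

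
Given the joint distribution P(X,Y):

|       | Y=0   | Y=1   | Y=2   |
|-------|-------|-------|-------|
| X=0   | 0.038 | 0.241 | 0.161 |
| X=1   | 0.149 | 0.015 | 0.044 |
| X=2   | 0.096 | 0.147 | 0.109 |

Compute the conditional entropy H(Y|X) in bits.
1.3538 bits

H(Y|X) = H(X,Y) - H(X)

H(X,Y) = -Σ_{x,y} P(x,y) log₂ P(x,y). Per-cell terms -P(x,y)·log₂P(x,y):
  X=0: 0.17928, 0.49475, 0.42421
  X=1: 0.40925, 0.09088, 0.19828
  X=2: 0.32456, 0.40662, 0.34854
Sum of the 9 terms: H(X,Y) = 2.8764 bits

Marginal of X (row sums):
  P(X=0) = 0.038 + 0.241 + 0.161 = 0.440
  P(X=1) = 0.149 + 0.015 + 0.044 = 0.208
  P(X=2) = 0.096 + 0.147 + 0.109 = 0.352
H(X) = -[0.440·log₂(0.440) + 0.208·log₂(0.208) + 0.352·log₂(0.352)]
  = 0.52115 + 0.47119 + 0.53024 = 1.5226 bits

H(Y|X) = H(X,Y) - H(X) = 2.8764 - 1.5226 = 1.3538 bits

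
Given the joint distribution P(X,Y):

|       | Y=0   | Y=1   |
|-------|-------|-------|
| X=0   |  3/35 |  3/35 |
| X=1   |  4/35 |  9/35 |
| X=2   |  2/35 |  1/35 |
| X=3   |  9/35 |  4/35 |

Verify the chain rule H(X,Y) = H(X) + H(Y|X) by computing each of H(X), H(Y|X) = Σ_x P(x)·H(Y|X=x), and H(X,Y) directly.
H(X) = 1.8014 bits, H(Y|X) = 0.9116 bits, H(X,Y) = 2.7130 bits

Marginal of X (row sums):
  P(X=0) = 3/35 + 3/35 = 6/35
  P(X=1) = 4/35 + 9/35 = 13/35
  P(X=2) = 2/35 + 1/35 = 3/35
  P(X=3) = 9/35 + 4/35 = 13/35
H(X) = -[(6/35)·log₂(6/35) + (13/35)·log₂(13/35) + (3/35)·log₂(3/35) + (13/35)·log₂(13/35)]
  = 0.43617 + 0.53071 + 0.30380 + 0.53071 = 1.8014 bits

H(Y|X) = Σ_x P(x)·H(Y|X=x):
  X=0: P(X=0) = 6/35, P(Y|X=0) = (1/2, 1/2) → H(Y|X=0) = 1.00000
  X=1: P(X=1) = 13/35, P(Y|X=1) = (4/13, 9/13) → H(Y|X=1) = 0.89049
  X=2: P(X=2) = 3/35, P(Y|X=2) = (2/3, 1/3) → H(Y|X=2) = 0.91830
  X=3: P(X=3) = 13/35, P(Y|X=3) = (9/13, 4/13) → H(Y|X=3) = 0.89049
H(Y|X) = (6/35)·1.00000 + (13/35)·0.89049 + (3/35)·0.91830 + (13/35)·0.89049 = 0.9116 bits

H(X,Y) = -Σ_{x,y} P(x,y) log₂ P(x,y). Per-cell terms -P(x,y)·log₂P(x,y):
  X=0: 0.30380, 0.30380
  X=1: 0.35763, 0.50383
  X=2: 0.23596, 0.14655
  X=3: 0.50383, 0.35763
Sum of the 8 terms: H(X,Y) = 2.7130 bits

Chain rule check:
  H(X) + H(Y|X) = 1.8014 + 0.9116 = 2.7130 bits
  H(X,Y) = 2.7130 bits
✓ Chain rule verified.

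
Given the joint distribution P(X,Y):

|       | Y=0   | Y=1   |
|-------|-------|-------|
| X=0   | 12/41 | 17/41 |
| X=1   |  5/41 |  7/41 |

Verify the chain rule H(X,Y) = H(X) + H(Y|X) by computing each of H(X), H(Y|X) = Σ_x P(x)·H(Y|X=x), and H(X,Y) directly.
H(X) = 0.8722 bits, H(Y|X) = 0.9789 bits, H(X,Y) = 1.8510 bits

Marginal of X (row sums):
  P(X=0) = 12/41 + 17/41 = 29/41
  P(X=1) = 5/41 + 7/41 = 12/41
H(X) = -[(29/41)·log₂(29/41) + (12/41)·log₂(12/41)]
  = 0.35336 + 0.51881 = 0.8722 bits

H(Y|X) = Σ_x P(x)·H(Y|X=x):
  X=0: P(X=0) = 29/41, P(Y|X=0) = (12/29, 17/29) → H(Y|X=0) = 0.97845
  X=1: P(X=1) = 12/41, P(Y|X=1) = (5/12, 7/12) → H(Y|X=1) = 0.97987
H(Y|X) = (29/41)·0.97845 + (12/41)·0.97987 = 0.9789 bits

H(X,Y) = -Σ_{x,y} P(x,y) log₂ P(x,y). Per-cell terms -P(x,y)·log₂P(x,y):
  X=0: 0.51881, 0.52662
  X=1: 0.37020, 0.43540
Sum of the 4 terms: H(X,Y) = 1.8510 bits

Chain rule check:
  H(X) + H(Y|X) = 0.8722 + 0.9789 = 1.8511 bits
  H(X,Y) = 1.8510 bits
✓ Chain rule verified (Δ = 0.0001 is 4-dp rounding noise: each of the three values was rounded independently).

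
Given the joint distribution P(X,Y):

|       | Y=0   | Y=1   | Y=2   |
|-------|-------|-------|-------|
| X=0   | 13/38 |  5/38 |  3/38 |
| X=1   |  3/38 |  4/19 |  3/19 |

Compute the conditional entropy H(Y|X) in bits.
1.3945 bits

H(Y|X) = H(X,Y) - H(X)

H(X,Y) = -Σ_{x,y} P(x,y) log₂ P(x,y). Per-cell terms -P(x,y)·log₂P(x,y):
  X=0: 0.5294, 0.3850, 0.2892
  X=1: 0.2892, 0.4732, 0.4205
Sum of the 6 terms: H(X,Y) = 2.3865 bits

Marginal of X (row sums):
  P(X=0) = 13/38 + 5/38 + 3/38 = 21/38
  P(X=1) = 3/38 + 4/19 + 3/19 = 17/38
H(X) = -[(21/38)·log₂(21/38) + (17/38)·log₂(17/38)]
  = 0.4728 + 0.5192 = 0.9920 bits

H(Y|X) = H(X,Y) - H(X) = 2.3865 - 0.9920 = 1.3945 bits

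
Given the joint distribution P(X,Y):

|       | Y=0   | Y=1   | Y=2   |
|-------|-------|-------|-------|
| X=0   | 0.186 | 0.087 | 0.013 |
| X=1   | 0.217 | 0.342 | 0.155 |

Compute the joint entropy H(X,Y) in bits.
2.2639 bits

H(X,Y) = -Σ_{x,y} P(x,y) log₂ P(x,y). Per-cell terms -P(x,y)·log₂P(x,y):
  X=0: 0.4514, 0.3065, 0.0814
  X=1: 0.4783, 0.5294, 0.4169
Sum of the 6 terms: H(X,Y) = 2.2639 bits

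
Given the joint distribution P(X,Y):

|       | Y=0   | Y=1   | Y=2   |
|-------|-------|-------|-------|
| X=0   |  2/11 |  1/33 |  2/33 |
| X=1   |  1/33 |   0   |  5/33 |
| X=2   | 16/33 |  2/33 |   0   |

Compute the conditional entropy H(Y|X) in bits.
0.7266 bits

H(Y|X) = H(X,Y) - H(X)

H(X,Y) = -Σ_{x,y} P(x,y) log₂ P(x,y). Per-cell terms -P(x,y)·log₂P(x,y):
  X=0: 0.44717, 0.15286, 0.24511
  X=1: 0.15286, 0.00000, 0.41249
  X=2: 0.50637, 0.24511, 0.00000
  (cells with P = 0 contribute 0)
Sum of the 9 terms: H(X,Y) = 2.1620 bits

Marginal of X (row sums):
  P(X=0) = 2/11 + 1/33 + 2/33 = 3/11
  P(X=1) = 1/33 + 0 + 5/33 = 2/11
  P(X=2) = 16/33 + 2/33 + 0 = 6/11
H(X) = -[(3/11)·log₂(3/11) + (2/11)·log₂(2/11) + (6/11)·log₂(6/11)]
  = 0.51122 + 0.44717 + 0.47698 = 1.4354 bits

H(Y|X) = H(X,Y) - H(X) = 2.1620 - 1.4354 = 0.7266 bits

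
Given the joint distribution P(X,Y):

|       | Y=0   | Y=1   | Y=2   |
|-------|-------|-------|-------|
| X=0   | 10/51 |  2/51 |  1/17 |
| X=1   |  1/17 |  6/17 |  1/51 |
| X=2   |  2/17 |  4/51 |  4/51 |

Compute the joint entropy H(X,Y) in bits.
2.7058 bits

H(X,Y) = -Σ_{x,y} P(x,y) log₂ P(x,y). Per-cell terms -P(x,y)·log₂P(x,y):
  X=0: 0.46088, 0.18323, 0.24044
  X=1: 0.24044, 0.53029, 0.11122
  X=2: 0.36323, 0.28803, 0.28803
Sum of the 9 terms: H(X,Y) = 2.7058 bits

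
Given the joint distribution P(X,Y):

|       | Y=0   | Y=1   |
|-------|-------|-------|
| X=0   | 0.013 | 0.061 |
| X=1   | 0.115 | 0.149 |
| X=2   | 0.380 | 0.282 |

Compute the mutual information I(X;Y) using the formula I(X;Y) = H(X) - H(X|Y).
0.0379 bits

I(X;Y) = H(X) - H(X|Y)

Marginal of X (row sums):
  P(X=0) = 0.013 + 0.061 = 0.074
  P(X=1) = 0.115 + 0.149 = 0.264
  P(X=2) = 0.380 + 0.282 = 0.662
H(X) = -[0.074·log₂(0.074) + 0.264·log₂(0.264) + 0.662·log₂(0.662)]
  = 0.2780 + 0.5072 + 0.3940 = 1.1792 bits

Marginal of Y (column sums):
  P(Y=0) = 0.013 + 0.115 + 0.380 = 0.508
  P(Y=1) = 0.061 + 0.149 + 0.282 = 0.492
H(X|Y) = Σ_y P(y)·H(X|Y=y):
  Y=0: P(Y=0) = 0.508, P(X|Y=0) = (13/508, 115/508, 95/127) → H(X|Y=0) = 0.9338
  Y=1: P(Y=1) = 0.492, P(X|Y=1) = (61/492, 149/492, 47/82) → H(X|Y=1) = 1.3556
H(X|Y) = 0.508·0.9338 + 0.492·1.3556 = 1.1413 bits

I(X;Y) = H(X) - H(X|Y) = 1.1792 - 1.1413 = 0.0379 bits

Cross-check via I(X;Y) = H(X) + H(Y) - H(X,Y): computing H(Y) from the column sums and H(X,Y) from the 6 cells in the same way gives H(Y) = 0.9998 bits and H(X,Y) = 2.1411 bits, so
I(X;Y) = 1.1792 + 0.9998 - 2.1411 = 0.0379 bits ✓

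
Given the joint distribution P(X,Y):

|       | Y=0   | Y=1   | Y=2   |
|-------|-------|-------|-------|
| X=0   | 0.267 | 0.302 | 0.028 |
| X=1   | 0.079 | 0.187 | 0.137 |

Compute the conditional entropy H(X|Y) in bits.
0.8459 bits

H(X|Y) = H(X,Y) - H(Y)

H(X,Y) = -Σ_{x,y} P(x,y) log₂ P(x,y). Per-cell terms -P(x,y)·log₂P(x,y):
  X=0: 0.5087, 0.5217, 0.1444
  X=1: 0.2893, 0.4523, 0.3929
Sum of the 6 terms: H(X,Y) = 2.3093 bits

Marginal of Y (column sums):
  P(Y=0) = 0.267 + 0.079 = 0.346
  P(Y=1) = 0.302 + 0.187 = 0.489
  P(Y=2) = 0.028 + 0.137 = 0.165
H(Y) = -[0.346·log₂(0.346) + 0.489·log₂(0.489) + 0.165·log₂(0.165)]
  = 0.5298 + 0.5047 + 0.4289 = 1.4634 bits

H(X|Y) = H(X,Y) - H(Y) = 2.3093 - 1.4634 = 0.8459 bits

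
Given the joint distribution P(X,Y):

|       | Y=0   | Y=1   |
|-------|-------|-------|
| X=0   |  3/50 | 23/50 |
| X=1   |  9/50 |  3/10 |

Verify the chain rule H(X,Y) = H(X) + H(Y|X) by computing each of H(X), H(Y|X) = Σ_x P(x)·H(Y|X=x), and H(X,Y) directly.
H(X) = 0.9988 bits, H(Y|X) = 0.7264 bits, H(X,Y) = 1.7253 bits

Marginal of X (row sums):
  P(X=0) = 3/50 + 23/50 = 13/25
  P(X=1) = 9/50 + 3/10 = 12/25
H(X) = -[(13/25)·log₂(13/25) + (12/25)·log₂(12/25)]
  = 0.490577 + 0.508269 = 0.9988 bits

H(Y|X) = Σ_x P(x)·H(Y|X=x):
  X=0: P(X=0) = 13/25, P(Y|X=0) = (3/26, 23/26) → H(Y|X=0) = 0.515947
  X=1: P(X=1) = 12/25, P(Y|X=1) = (3/8, 5/8) → H(Y|X=1) = 0.954434
H(Y|X) = (13/25)·0.515947 + (12/25)·0.954434 = 0.7264 bits

H(X,Y) = -Σ_{x,y} P(x,y) log₂ P(x,y). Per-cell terms -P(x,y)·log₂P(x,y):
  X=0: 0.243534, 0.515335
  X=1: 0.445308, 0.521090
Sum of the 4 terms: H(X,Y) = 1.7253 bits

Chain rule check:
  H(X) + H(Y|X) = 0.9988 + 0.7264 = 1.7252 bits
  H(X,Y) = 1.7253 bits
✓ Chain rule verified (Δ = 0.0001 is 4-dp rounding noise: each of the three values was rounded independently).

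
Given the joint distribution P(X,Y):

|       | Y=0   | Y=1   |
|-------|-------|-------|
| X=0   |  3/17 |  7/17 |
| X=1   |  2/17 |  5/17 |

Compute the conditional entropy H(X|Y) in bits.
0.9772 bits

H(X|Y) = H(X,Y) - H(Y)

H(X,Y) = -Σ_{x,y} P(x,y) log₂ P(x,y). Per-cell terms -P(x,y)·log₂P(x,y):
  X=0: 0.4416, 0.5271
  X=1: 0.3632, 0.5193
Sum of the 4 terms: H(X,Y) = 1.8512 bits

Marginal of Y (column sums):
  P(Y=0) = 3/17 + 2/17 = 5/17
  P(Y=1) = 7/17 + 5/17 = 12/17
H(Y) = -[(5/17)·log₂(5/17) + (12/17)·log₂(12/17)]
  = 0.5193 + 0.3547 = 0.8740 bits

H(X|Y) = H(X,Y) - H(Y) = 1.8512 - 0.8740 = 0.9772 bits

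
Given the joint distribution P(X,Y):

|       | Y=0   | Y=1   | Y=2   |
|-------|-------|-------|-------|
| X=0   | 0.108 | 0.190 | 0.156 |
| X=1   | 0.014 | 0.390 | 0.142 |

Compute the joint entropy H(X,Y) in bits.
2.2360 bits

H(X,Y) = -Σ_{x,y} P(x,y) log₂ P(x,y). Per-cell terms -P(x,y)·log₂P(x,y):
  X=0: 0.3468, 0.4552, 0.4181
  X=1: 0.0862, 0.5298, 0.3999
Sum of the 6 terms: H(X,Y) = 2.2360 bits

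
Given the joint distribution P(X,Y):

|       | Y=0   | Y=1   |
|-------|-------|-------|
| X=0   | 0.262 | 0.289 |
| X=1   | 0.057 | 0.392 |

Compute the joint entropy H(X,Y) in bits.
1.7890 bits

H(X,Y) = -Σ_{x,y} P(x,y) log₂ P(x,y). Per-cell terms -P(x,y)·log₂P(x,y):
  X=0: 0.50628, 0.51756
  X=1: 0.23557, 0.52962
Sum of the 4 terms: H(X,Y) = 1.7890 bits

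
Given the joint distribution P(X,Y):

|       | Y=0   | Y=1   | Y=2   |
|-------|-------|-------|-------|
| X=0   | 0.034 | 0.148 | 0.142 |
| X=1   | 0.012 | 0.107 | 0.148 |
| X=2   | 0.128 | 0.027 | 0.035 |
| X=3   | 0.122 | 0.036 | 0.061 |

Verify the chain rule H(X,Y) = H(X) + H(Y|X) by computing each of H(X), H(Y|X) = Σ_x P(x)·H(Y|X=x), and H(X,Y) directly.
H(X) = 1.9705 bits, H(Y|X) = 1.3113 bits, H(X,Y) = 3.2818 bits

Marginal of X (row sums):
  P(X=0) = 0.034 + 0.148 + 0.142 = 0.324
  P(X=1) = 0.012 + 0.107 + 0.148 = 0.267
  P(X=2) = 0.128 + 0.027 + 0.035 = 0.190
  P(X=3) = 0.122 + 0.036 + 0.061 = 0.219
H(X) = -[0.324·log₂(0.324) + 0.267·log₂(0.267) + 0.190·log₂(0.190) + 0.219·log₂(0.219)]
  = 0.526803 + 0.508659 + 0.455226 + 0.479828 = 1.9705 bits

H(Y|X) = Σ_x P(x)·H(Y|X=x):
  X=0: P(X=0) = 0.324, P(Y|X=0) = (17/162, 37/81, 71/162) → H(Y|X=0) = 1.379242
  X=1: P(X=1) = 0.267, P(Y|X=1) = (4/89, 107/267, 148/267) → H(Y|X=1) = 1.201686
  X=2: P(X=2) = 0.190, P(Y|X=2) = (64/95, 27/190, 7/38) → H(Y|X=2) = 1.233504
  X=3: P(X=3) = 0.219, P(Y|X=3) = (122/219, 12/73, 61/219) → H(Y|X=3) = 1.412037
H(Y|X) = 0.324·1.379242 + 0.267·1.201686 + 0.190·1.233504 + 0.219·1.412037 = 1.3113 bits

H(X,Y) = -Σ_{x,y} P(x,y) log₂ P(x,y). Per-cell terms -P(x,y)·log₂P(x,y):
  X=0: 0.165863, 0.407937, 0.399877
  X=1: 0.076570, 0.345002, 0.407937
  X=2: 0.379620, 0.140694, 0.169278
  X=3: 0.370276, 0.172651, 0.246138
Sum of the 12 terms: H(X,Y) = 3.2818 bits

Chain rule check:
  H(X) + H(Y|X) = 1.9705 + 1.3113 = 3.2818 bits
  H(X,Y) = 3.2818 bits
✓ Chain rule verified.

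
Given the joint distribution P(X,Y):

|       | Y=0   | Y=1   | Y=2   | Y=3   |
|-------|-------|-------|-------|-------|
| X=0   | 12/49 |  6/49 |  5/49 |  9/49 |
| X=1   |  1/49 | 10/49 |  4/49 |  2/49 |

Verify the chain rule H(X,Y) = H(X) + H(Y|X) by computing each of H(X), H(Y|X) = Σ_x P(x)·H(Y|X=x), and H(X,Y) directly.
H(X) = 0.9313 bits, H(Y|X) = 1.7877 bits, H(X,Y) = 2.7190 bits

Marginal of X (row sums):
  P(X=0) = 12/49 + 6/49 + 5/49 + 9/49 = 32/49
  P(X=1) = 1/49 + 10/49 + 4/49 + 2/49 = 17/49
H(X) = -[(32/49)·log₂(32/49) + (17/49)·log₂(17/49)]
  = 0.401443 + 0.529861 = 0.9313 bits

H(Y|X) = Σ_x P(x)·H(Y|X=x):
  X=0: P(X=0) = 32/49, P(Y|X=0) = (3/8, 3/16, 5/32, 9/32) → H(Y|X=0) = 1.916616
  X=1: P(X=1) = 17/49, P(Y|X=1) = (1/17, 10/17, 4/17, 2/17) → H(Y|X=1) = 1.545152
H(Y|X) = (32/49)·1.916616 + (17/49)·1.545152 = 1.7877 bits

H(X,Y) = -Σ_{x,y} P(x,y) log₂ P(x,y). Per-cell terms -P(x,y)·log₂P(x,y):
  X=0: 0.497081, 0.370989, 0.335998, 0.449042
  X=1: 0.114586, 0.467915, 0.295078, 0.188356
Sum of the 8 terms: H(X,Y) = 2.7190 bits

Chain rule check:
  H(X) + H(Y|X) = 0.9313 + 1.7877 = 2.7190 bits
  H(X,Y) = 2.7190 bits
✓ Chain rule verified.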